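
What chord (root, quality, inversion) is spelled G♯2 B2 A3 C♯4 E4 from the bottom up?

A major ninth, third inversion

The pitch classes G#, B, A, C#, E arrange in thirds as A–C#–E–G#–B: an A major ninth chord.
G# is the seventh of A major ninth; seventh in the bass means third inversion.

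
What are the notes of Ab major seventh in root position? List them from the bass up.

Ab, C, Eb, G

Spelling Ab major seventh: Ab–C–Eb–G. In root position the root is bass, giving Ab, C, Eb, G from the bottom.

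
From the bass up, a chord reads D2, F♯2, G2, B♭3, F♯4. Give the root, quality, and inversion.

G minor-major seventh, second inversion

The pitch classes D, F#, G, Bb arrange in thirds as G–Bb–D–F#: a G minor-major seventh chord.
The lowest note is D, the fifth of the chord, so this is second inversion (figured bass 4/3).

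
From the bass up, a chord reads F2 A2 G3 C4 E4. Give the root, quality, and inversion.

F major ninth, root position

The pitch classes F, A, G, C, E arrange in thirds as F–A–C–E–G: an F major ninth chord.
The lowest note is F, the root of the chord, so this is root position.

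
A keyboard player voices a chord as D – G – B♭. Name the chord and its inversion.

G minor, second inversion

The pitch classes D, G, Bb arrange in thirds as G–Bb–D: a G minor triad.
With the fifth (D) in the bass, the chord is in second inversion (figured bass 6/4).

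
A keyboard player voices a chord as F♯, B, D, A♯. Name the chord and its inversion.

Reducing to letter names: F#, B, D, A#. These stack in thirds as B–D–F#–A# — a B minor-major seventh chord.
F# is the fifth of B minor-major seventh; fifth in the bass means second inversion (figured bass 4/3).

B minor-major seventh, second inversion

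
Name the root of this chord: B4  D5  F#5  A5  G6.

G

B, D, F#, A, G are the tones of a G major ninth chord (G–B–D–F#–A), making G the root.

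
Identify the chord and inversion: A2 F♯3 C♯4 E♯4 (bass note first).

The pitch classes A, F#, C#, E# arrange in thirds as F#–A–C#–E#: an F# minor-major seventh chord.
The lowest note is A, the third of the chord, so this is first inversion (figured bass 6/5).

F# minor-major seventh, first inversion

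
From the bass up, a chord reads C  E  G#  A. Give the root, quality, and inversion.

Reducing to letter names: C, E, G#, A. These stack in thirds as A–C–E–G# — an A minor-major seventh chord.
C is the third of A minor-major seventh; third in the bass means first inversion (figured bass 6/5).

A minor-major seventh, first inversion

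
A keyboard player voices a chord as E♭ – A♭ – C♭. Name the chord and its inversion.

Ab minor, second inversion

The distinct note names are Eb, Ab, Cb. Stacked in thirds they read Ab–Cb–Eb, which is a minor triad on Ab.
With the fifth (Eb) in the bass, the chord is in second inversion (figured bass 6/4).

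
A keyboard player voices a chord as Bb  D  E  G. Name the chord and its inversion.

The distinct note names are Bb, D, E, G. Stacked in thirds they read E–G–Bb–D, which is a half-diminished seventh chord on E.
The lowest note is Bb, the fifth of the chord, so this is second inversion (figured bass 4/3).

E half-diminished seventh, second inversion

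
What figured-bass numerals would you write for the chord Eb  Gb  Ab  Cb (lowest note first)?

The notes Eb, Gb, Ab, Cb stack in thirds as Ab–Cb–Eb–Gb — an Ab minor seventh chord. The bass Eb is the fifth, so this is second inversion: figured 4/3.

4/3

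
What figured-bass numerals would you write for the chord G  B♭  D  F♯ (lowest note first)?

7

The notes G, Bb, D, F# stack in thirds as G–Bb–D–F# — a G minor-major seventh chord. The bass G is the root, so this is root position: figured 7.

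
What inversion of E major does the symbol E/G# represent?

E/G# means E major with G# in the bass. G# is the third of E major (E–G#–B), so this is first inversion.

first inversion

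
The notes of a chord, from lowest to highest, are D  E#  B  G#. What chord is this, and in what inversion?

Reducing to letter names: D, E#, B, G#. These stack in thirds as E#–G#–B–D — an E# diminished seventh chord.
The lowest note is D, the seventh of the chord, so this is third inversion (figured bass 4/2).

E# diminished seventh, third inversion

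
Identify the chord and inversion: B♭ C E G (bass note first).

C dominant seventh, third inversion

Reducing to letter names: Bb, C, E, G. These stack in thirds as C–E–G–Bb — a C dominant seventh chord.
Bb is the seventh of C dominant seventh; seventh in the bass means third inversion (figured bass 4/2).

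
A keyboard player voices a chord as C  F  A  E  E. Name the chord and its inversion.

Reducing to letter names: C, F, A, E. These stack in thirds as F–A–C–E — an F major seventh chord.
C is the fifth of F major seventh; fifth in the bass means second inversion (figured bass 4/3).

F major seventh, second inversion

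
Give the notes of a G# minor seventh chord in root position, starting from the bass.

G#, B, D#, F#

G# minor seventh is G#–B–D#–F#. Root position puts the root (G#) in the bass, with the remaining tones above: G#, B, D#, F#.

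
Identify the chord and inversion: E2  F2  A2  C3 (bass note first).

Reducing to letter names: E, F, A, C. These stack in thirds as F–A–C–E — an F major seventh chord.
With the seventh (E) in the bass, the chord is in third inversion (figured bass 4/2).

F major seventh, third inversion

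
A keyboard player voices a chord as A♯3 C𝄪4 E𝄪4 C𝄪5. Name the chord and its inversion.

The pitch classes A#, C##, E## arrange in thirds as A#–C##–E##: an A# augmented triad.
With the root (A#) in the bass, the chord is in root position (figured bass 5/3).

A# augmented, root position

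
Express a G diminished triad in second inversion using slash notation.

Second inversion of G diminished has the fifth (Db) in the bass. As a slash chord: Gdim/Db.

Gdim/Db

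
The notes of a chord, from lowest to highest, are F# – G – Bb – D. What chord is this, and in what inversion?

G minor-major seventh, third inversion

The distinct note names are F#, G, Bb, D. Stacked in thirds they read G–Bb–D–F#, which is a minor-major seventh chord on G.
With the seventh (F#) in the bass, the chord is in third inversion (figured bass 4/2).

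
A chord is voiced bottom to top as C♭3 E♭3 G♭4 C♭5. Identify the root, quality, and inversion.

The distinct note names are Cb, Eb, Gb. Stacked in thirds they read Cb–Eb–Gb, which is a major triad on Cb.
Cb is the root of Cb major; root in the bass means root position (figured bass 5/3).

Cb major, root position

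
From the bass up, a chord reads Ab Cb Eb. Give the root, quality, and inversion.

The distinct note names are Ab, Cb, Eb. Stacked in thirds they read Ab–Cb–Eb, which is a minor triad on Ab.
Ab is the root of Ab minor; root in the bass means root position (figured bass 5/3).

Ab minor, root position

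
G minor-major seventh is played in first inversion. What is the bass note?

Bb

The third of G minor-major seventh (G–Bb–D–F#) is Bb; that is the bass in first inversion.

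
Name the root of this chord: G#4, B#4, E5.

The distinct letter names are G#, B#, E. Arranged as a stack of thirds they read E–G#–B#, so E is the root (an E augmented triad).

E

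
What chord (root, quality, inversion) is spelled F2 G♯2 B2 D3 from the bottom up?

The pitch classes F, G#, B, D arrange in thirds as G#–B–D–F: a G# diminished seventh chord.
With the seventh (F) in the bass, the chord is in third inversion (figured bass 4/2).

G# diminished seventh, third inversion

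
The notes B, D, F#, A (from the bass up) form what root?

The distinct letter names are B, D, F#, A. Arranged as a stack of thirds they read B–D–F#–A, so B is the root (a B minor seventh chord).

B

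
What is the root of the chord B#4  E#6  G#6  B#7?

E#

Reordering B#, E#, G# into stacked thirds gives E#–G#–B#; the bottom of that stack, E#, is the root.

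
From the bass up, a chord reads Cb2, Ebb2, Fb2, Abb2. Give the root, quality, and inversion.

Fb minor seventh, second inversion

The distinct note names are Cb, Ebb, Fb, Abb. Stacked in thirds they read Fb–Abb–Cb–Ebb, which is a minor seventh chord on Fb.
Cb is the fifth of Fb minor seventh; fifth in the bass means second inversion (figured bass 4/3).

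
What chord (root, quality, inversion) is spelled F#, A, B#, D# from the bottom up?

The distinct note names are F#, A, B#, D#. Stacked in thirds they read B#–D#–F#–A, which is a diminished seventh chord on B#.
With the fifth (F#) in the bass, the chord is in second inversion (figured bass 4/3).

B# diminished seventh, second inversion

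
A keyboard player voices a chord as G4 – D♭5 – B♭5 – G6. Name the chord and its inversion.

Reducing to letter names: G, Db, Bb. These stack in thirds as G–Bb–Db — a G diminished triad.
With the root (G) in the bass, the chord is in root position (figured bass 5/3).

G diminished, root position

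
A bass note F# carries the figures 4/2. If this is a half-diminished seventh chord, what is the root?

G#

The figures 4/2 mean the seventh of the chord is in the bass. If F# is the seventh of a half-diminished seventh chord, the root is G# (chord tones G#–B–D–F#).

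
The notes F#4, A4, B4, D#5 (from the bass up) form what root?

B

Reordering F#, A, B, D# into stacked thirds gives B–D#–F#–A; the bottom of that stack, B, is the root.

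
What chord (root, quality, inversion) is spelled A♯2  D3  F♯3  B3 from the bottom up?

B minor-major seventh, third inversion

The pitch classes A#, D, F#, B arrange in thirds as B–D–F#–A#: a B minor-major seventh chord.
The lowest note is A#, the seventh of the chord, so this is third inversion (figured bass 4/2).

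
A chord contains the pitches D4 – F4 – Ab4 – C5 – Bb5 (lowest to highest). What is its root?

Bb

D, F, Ab, C, Bb are the tones of a Bb dominant ninth chord (Bb–D–F–Ab–C), making Bb the root.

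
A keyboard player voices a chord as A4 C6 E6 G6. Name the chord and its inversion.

The pitch classes A, C, E, G arrange in thirds as A–C–E–G: an A minor seventh chord.
With the root (A) in the bass, the chord is in root position (figured bass 7).

A minor seventh, root position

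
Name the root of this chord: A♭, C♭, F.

F

Reordering Ab, Cb, F into stacked thirds gives F–Ab–Cb; the bottom of that stack, F, is the root.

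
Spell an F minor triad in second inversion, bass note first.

The chord tones are F–Ab–C. With the fifth (C) lowest for second inversion: C, F, Ab.

C, F, Ab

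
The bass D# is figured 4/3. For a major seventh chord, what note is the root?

G#

The figures 4/3 mean the fifth of the chord is in the bass. If D# is the fifth of a major seventh chord, the root is G# (chord tones G#–B#–D#–F##).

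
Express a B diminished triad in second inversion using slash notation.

Second inversion of B diminished has the fifth (F) in the bass. As a slash chord: Bdim/F.

Bdim/F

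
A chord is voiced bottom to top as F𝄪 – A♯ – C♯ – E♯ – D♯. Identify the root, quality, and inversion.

D# dominant ninth, first inversion

The distinct note names are F##, A#, C#, E#, D#. Stacked in thirds they read D#–F##–A#–C#–E#, which is a dominant ninth chord on D#.
F## is the third of D# dominant ninth; third in the bass means first inversion.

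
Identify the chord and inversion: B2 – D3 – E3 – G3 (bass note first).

E minor seventh, second inversion

The pitch classes B, D, E, G arrange in thirds as E–G–B–D: an E minor seventh chord.
The lowest note is B, the fifth of the chord, so this is second inversion (figured bass 4/3).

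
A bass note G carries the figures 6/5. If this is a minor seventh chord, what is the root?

The figures 6/5 mean the third of the chord is in the bass. If G is the third of a minor seventh chord, the root is E (chord tones E–G–B–D).

E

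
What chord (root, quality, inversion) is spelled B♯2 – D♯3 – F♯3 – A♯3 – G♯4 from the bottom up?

G# dominant ninth, first inversion

The distinct note names are B#, D#, F#, A#, G#. Stacked in thirds they read G#–B#–D#–F#–A#, which is a dominant ninth chord on G#.
The lowest note is B#, the third of the chord, so this is first inversion.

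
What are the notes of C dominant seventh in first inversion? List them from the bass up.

Spelling C dominant seventh: C–E–G–Bb. In first inversion the third is bass, giving E, G, Bb, C from the bottom.

E, G, Bb, C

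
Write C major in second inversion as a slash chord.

Second inversion of C major has the fifth (G) in the bass. As a slash chord: C/G.

C/G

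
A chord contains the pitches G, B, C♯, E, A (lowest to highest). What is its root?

Reordering G, B, C#, E, A into stacked thirds gives A–C#–E–G–B; the bottom of that stack, A, is the root.

A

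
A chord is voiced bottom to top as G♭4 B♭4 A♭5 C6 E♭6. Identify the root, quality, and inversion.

The pitch classes Gb, Bb, Ab, C, Eb arrange in thirds as Ab–C–Eb–Gb–Bb: an Ab dominant ninth chord.
The lowest note is Gb, the seventh of the chord, so this is third inversion.

Ab dominant ninth, third inversion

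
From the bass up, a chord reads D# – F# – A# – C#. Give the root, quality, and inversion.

D# minor seventh, root position

The pitch classes D#, F#, A#, C# arrange in thirds as D#–F#–A#–C#: a D# minor seventh chord.
With the root (D#) in the bass, the chord is in root position (figured bass 7).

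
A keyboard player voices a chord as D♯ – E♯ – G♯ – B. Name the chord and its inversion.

The pitch classes D#, E#, G#, B arrange in thirds as E#–G#–B–D#: an E# half-diminished seventh chord.
With the seventh (D#) in the bass, the chord is in third inversion (figured bass 4/2).

E# half-diminished seventh, third inversion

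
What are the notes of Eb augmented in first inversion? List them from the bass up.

Eb augmented is Eb–G–B. First inversion puts the third (G) in the bass, with the remaining tones above: G, B, Eb.

G, B, Eb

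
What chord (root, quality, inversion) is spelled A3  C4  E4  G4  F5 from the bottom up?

The distinct note names are A, C, E, G, F. Stacked in thirds they read F–A–C–E–G, which is a major ninth chord on F.
A is the third of F major ninth; third in the bass means first inversion.

F major ninth, first inversion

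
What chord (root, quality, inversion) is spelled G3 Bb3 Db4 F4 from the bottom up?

G half-diminished seventh, root position

Reducing to letter names: G, Bb, Db, F. These stack in thirds as G–Bb–Db–F — a G half-diminished seventh chord.
The lowest note is G, the root of the chord, so this is root position (figured bass 7).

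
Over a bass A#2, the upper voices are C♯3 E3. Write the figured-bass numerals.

The notes A#, C#, E stack in thirds as A#–C#–E — an A# diminished triad. The bass A# is the root, so this is root position: figured 5/3.

5/3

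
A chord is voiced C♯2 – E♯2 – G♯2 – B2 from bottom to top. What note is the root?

The distinct letter names are C#, E#, G#, B. Arranged as a stack of thirds they read C#–E#–G#–B, so C# is the root (a C# dominant seventh chord).

C#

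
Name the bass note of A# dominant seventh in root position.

In root position the root is lowest. For A# dominant seventh (A#–C##–E#–G#) that is A#.

A#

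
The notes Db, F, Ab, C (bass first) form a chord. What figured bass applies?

The notes Db, F, Ab, C stack in thirds as Db–F–Ab–C — a Db major seventh chord. The bass Db is the root, so this is root position: figured 7.

7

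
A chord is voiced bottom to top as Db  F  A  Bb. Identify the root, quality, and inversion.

The pitch classes Db, F, A, Bb arrange in thirds as Bb–Db–F–A: a Bb minor-major seventh chord.
With the third (Db) in the bass, the chord is in first inversion (figured bass 6/5).

Bb minor-major seventh, first inversion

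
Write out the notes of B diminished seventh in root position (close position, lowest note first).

B, D, F, Ab

Spelling B diminished seventh: B–D–F–Ab. In root position the root is bass, giving B, D, F, Ab from the bottom.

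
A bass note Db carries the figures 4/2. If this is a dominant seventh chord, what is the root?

Eb

The figures 4/2 mean the seventh of the chord is in the bass. If Db is the seventh of a dominant seventh chord, the root is Eb (chord tones Eb–G–Bb–Db).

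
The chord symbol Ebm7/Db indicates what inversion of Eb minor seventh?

third inversion

Ebm7/Db means Eb minor seventh with Db in the bass. Db is the seventh of Eb minor seventh (Eb–Gb–Bb–Db), so this is third inversion.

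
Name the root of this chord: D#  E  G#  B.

E

Reordering D#, E, G#, B into stacked thirds gives E–G#–B–D#; the bottom of that stack, E, is the root.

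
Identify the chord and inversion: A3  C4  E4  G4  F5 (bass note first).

F major ninth, first inversion

The pitch classes A, C, E, G, F arrange in thirds as F–A–C–E–G: an F major ninth chord.
A is the third of F major ninth; third in the bass means first inversion.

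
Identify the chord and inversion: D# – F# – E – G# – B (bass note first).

Reducing to letter names: D#, F#, E, G#, B. These stack in thirds as E–G#–B–D#–F# — an E major ninth chord.
With the seventh (D#) in the bass, the chord is in third inversion.

E major ninth, third inversion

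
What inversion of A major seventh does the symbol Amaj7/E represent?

second inversion

Amaj7/E means A major seventh with E in the bass. E is the fifth of A major seventh (A–C#–E–G#), so this is second inversion.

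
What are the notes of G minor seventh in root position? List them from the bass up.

G minor seventh is G–Bb–D–F. Root position puts the root (G) in the bass, with the remaining tones above: G, Bb, D, F.

G, Bb, D, F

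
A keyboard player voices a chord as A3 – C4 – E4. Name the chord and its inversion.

The distinct note names are A, C, E. Stacked in thirds they read A–C–E, which is a minor triad on A.
The lowest note is A, the root of the chord, so this is root position (figured bass 5/3).

A minor, root position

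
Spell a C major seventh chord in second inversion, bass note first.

Spelling C major seventh: C–E–G–B. In second inversion the fifth is bass, giving G, B, C, E from the bottom.

G, B, C, E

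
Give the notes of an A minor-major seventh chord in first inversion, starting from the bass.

C, E, G#, A

The chord tones are A–C–E–G#. With the third (C) lowest for first inversion: C, E, G#, A.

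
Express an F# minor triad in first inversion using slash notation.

F#m/A

First inversion of F# minor has the third (A) in the bass. As a slash chord: F#m/A.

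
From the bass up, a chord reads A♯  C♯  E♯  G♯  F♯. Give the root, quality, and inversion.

F# major ninth, first inversion

Reducing to letter names: A#, C#, E#, G#, F#. These stack in thirds as F#–A#–C#–E#–G# — an F# major ninth chord.
A# is the third of F# major ninth; third in the bass means first inversion.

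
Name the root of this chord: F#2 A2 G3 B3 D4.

G

The distinct letter names are F#, A, G, B, D. Arranged as a stack of thirds they read G–B–D–F#–A, so G is the root (a G major ninth chord).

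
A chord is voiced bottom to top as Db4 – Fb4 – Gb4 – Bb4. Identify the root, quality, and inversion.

Reducing to letter names: Db, Fb, Gb, Bb. These stack in thirds as Gb–Bb–Db–Fb — a Gb dominant seventh chord.
The lowest note is Db, the fifth of the chord, so this is second inversion (figured bass 4/3).

Gb dominant seventh, second inversion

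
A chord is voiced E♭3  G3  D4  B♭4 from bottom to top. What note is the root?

Reordering Eb, G, D, Bb into stacked thirds gives Eb–G–Bb–D; the bottom of that stack, Eb, is the root.

Eb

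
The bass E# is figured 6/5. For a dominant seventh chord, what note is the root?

C#

The figures 6/5 mean the third of the chord is in the bass. If E# is the third of a dominant seventh chord, the root is C# (chord tones C#–E#–G#–B).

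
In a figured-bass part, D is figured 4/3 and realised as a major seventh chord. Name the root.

The figures 4/3 mean the fifth of the chord is in the bass. If D is the fifth of a major seventh chord, the root is G (chord tones G–B–D–F#).

G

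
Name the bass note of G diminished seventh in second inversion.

Db

In second inversion the fifth is lowest. For G diminished seventh (G–Bb–Db–Fb) that is Db.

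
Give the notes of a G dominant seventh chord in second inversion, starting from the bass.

Spelling G dominant seventh: G–B–D–F. In second inversion the fifth is bass, giving D, F, G, B from the bottom.

D, F, G, B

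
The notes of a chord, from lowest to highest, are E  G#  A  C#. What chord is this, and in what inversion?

A major seventh, second inversion

The pitch classes E, G#, A, C# arrange in thirds as A–C#–E–G#: an A major seventh chord.
The lowest note is E, the fifth of the chord, so this is second inversion (figured bass 4/3).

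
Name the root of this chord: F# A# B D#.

Reordering F#, A#, B, D# into stacked thirds gives B–D#–F#–A#; the bottom of that stack, B, is the root.

B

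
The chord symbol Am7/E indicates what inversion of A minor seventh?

second inversion

Am7/E means A minor seventh with E in the bass. E is the fifth of A minor seventh (A–C–E–G), so this is second inversion.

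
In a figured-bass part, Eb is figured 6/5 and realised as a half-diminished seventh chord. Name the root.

The figures 6/5 mean the third of the chord is in the bass. If Eb is the third of a half-diminished seventh chord, the root is C (chord tones C–Eb–Gb–Bb).

C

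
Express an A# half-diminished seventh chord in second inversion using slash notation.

Second inversion of A# half-diminished seventh has the fifth (E) in the bass. As a slash chord: A#ø7/E.

A#ø7/E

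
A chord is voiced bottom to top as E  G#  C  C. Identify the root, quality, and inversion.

C augmented, first inversion

Reducing to letter names: E, G#, C. These stack in thirds as C–E–G# — a C augmented triad.
With the third (E) in the bass, the chord is in first inversion (figured bass 6).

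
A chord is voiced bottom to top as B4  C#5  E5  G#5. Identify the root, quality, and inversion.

C# minor seventh, third inversion

The distinct note names are B, C#, E, G#. Stacked in thirds they read C#–E–G#–B, which is a minor seventh chord on C#.
The lowest note is B, the seventh of the chord, so this is third inversion (figured bass 4/2).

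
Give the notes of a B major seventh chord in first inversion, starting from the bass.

Spelling B major seventh: B–D#–F#–A#. In first inversion the third is bass, giving D#, F#, A#, B from the bottom.

D#, F#, A#, B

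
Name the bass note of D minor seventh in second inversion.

A

The fifth of D minor seventh (D–F–A–C) is A; that is the bass in second inversion.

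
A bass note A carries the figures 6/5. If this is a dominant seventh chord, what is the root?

The figures 6/5 mean the third of the chord is in the bass. If A is the third of a dominant seventh chord, the root is F (chord tones F–A–C–Eb).

F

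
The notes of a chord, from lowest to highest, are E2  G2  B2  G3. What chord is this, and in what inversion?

E minor, root position

The pitch classes E, G, B arrange in thirds as E–G–B: an E minor triad.
The lowest note is E, the root of the chord, so this is root position (figured bass 5/3).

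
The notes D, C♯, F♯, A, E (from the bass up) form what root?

The distinct letter names are D, C#, F#, A, E. Arranged as a stack of thirds they read D–F#–A–C#–E, so D is the root (a D major ninth chord).

D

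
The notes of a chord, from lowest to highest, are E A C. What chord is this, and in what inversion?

Reducing to letter names: E, A, C. These stack in thirds as A–C–E — an A minor triad.
E is the fifth of A minor; fifth in the bass means second inversion (figured bass 6/4).

A minor, second inversion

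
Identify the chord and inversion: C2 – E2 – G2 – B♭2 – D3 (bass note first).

C dominant ninth, root position

The distinct note names are C, E, G, Bb, D. Stacked in thirds they read C–E–G–Bb–D, which is a dominant ninth chord on C.
The lowest note is C, the root of the chord, so this is root position.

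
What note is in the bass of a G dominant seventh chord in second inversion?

D

The fifth of G dominant seventh (G–B–D–F) is D; that is the bass in second inversion.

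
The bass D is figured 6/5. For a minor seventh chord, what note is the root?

B

The figures 6/5 mean the third of the chord is in the bass. If D is the third of a minor seventh chord, the root is B (chord tones B–D–F#–A).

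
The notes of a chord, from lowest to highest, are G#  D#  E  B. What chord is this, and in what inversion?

E major seventh, first inversion

The distinct note names are G#, D#, E, B. Stacked in thirds they read E–G#–B–D#, which is a major seventh chord on E.
G# is the third of E major seventh; third in the bass means first inversion (figured bass 6/5).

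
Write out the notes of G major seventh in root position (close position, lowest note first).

G, B, D, F#

The chord tones are G–B–D–F#. With the root (G) lowest for root position: G, B, D, F#.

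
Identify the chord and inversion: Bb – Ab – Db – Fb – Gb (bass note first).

Reducing to letter names: Bb, Ab, Db, Fb, Gb. These stack in thirds as Gb–Bb–Db–Fb–Ab — a Gb dominant ninth chord.
With the third (Bb) in the bass, the chord is in first inversion.

Gb dominant ninth, first inversion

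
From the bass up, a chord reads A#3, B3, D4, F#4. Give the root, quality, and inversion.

B minor-major seventh, third inversion

The pitch classes A#, B, D, F# arrange in thirds as B–D–F#–A#: a B minor-major seventh chord.
The lowest note is A#, the seventh of the chord, so this is third inversion (figured bass 4/2).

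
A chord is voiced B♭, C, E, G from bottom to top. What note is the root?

C

Reordering Bb, C, E, G into stacked thirds gives C–E–G–Bb; the bottom of that stack, C, is the root.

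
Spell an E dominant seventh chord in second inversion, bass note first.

E dominant seventh is E–G#–B–D. Second inversion puts the fifth (B) in the bass, with the remaining tones above: B, D, E, G#.

B, D, E, G#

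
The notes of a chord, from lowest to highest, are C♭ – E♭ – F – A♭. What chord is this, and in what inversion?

The pitch classes Cb, Eb, F, Ab arrange in thirds as F–Ab–Cb–Eb: an F half-diminished seventh chord.
Cb is the fifth of F half-diminished seventh; fifth in the bass means second inversion (figured bass 4/3).

F half-diminished seventh, second inversion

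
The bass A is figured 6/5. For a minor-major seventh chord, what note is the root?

F#

The figures 6/5 mean the third of the chord is in the bass. If A is the third of a minor-major seventh chord, the root is F# (chord tones F#–A–C#–E#).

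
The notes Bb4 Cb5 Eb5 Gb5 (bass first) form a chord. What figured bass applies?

4/2

The notes Bb, Cb, Eb, Gb stack in thirds as Cb–Eb–Gb–Bb — a Cb major seventh chord. The bass Bb is the seventh, so this is third inversion: figured 4/2.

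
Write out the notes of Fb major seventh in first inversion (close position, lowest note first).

Ab, Cb, Eb, Fb

Fb major seventh is Fb–Ab–Cb–Eb. First inversion puts the third (Ab) in the bass, with the remaining tones above: Ab, Cb, Eb, Fb.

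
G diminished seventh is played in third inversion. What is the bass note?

In third inversion the seventh is lowest. For G diminished seventh (G–Bb–Db–Fb) that is Fb.

Fb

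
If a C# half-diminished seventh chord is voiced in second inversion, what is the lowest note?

The fifth of C# half-diminished seventh (C#–E–G–B) is G; that is the bass in second inversion.

G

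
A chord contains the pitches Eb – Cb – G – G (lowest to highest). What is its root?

Eb, Cb, G are the tones of a Cb augmented triad (Cb–Eb–G), making Cb the root.

Cb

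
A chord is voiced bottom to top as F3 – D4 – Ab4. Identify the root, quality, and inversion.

The pitch classes F, D, Ab arrange in thirds as D–F–Ab: a D diminished triad.
The lowest note is F, the third of the chord, so this is first inversion (figured bass 6).

D diminished, first inversion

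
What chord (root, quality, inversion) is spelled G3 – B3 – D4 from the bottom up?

G major, root position

The distinct note names are G, B, D. Stacked in thirds they read G–B–D, which is a major triad on G.
The lowest note is G, the root of the chord, so this is root position (figured bass 5/3).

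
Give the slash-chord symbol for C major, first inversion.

C/E

First inversion of C major has the third (E) in the bass. As a slash chord: C/E.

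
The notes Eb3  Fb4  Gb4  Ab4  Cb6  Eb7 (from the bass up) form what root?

The distinct letter names are Eb, Fb, Gb, Ab, Cb. Arranged as a stack of thirds they read Fb–Ab–Cb–Eb–Gb, so Fb is the root (an Fb major ninth chord).

Fb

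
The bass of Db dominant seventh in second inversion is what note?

Db dominant seventh is Db–F–Ab–Cb. Second inversion places the fifth in the bass: Ab.

Ab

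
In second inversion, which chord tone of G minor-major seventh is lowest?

D

In second inversion the fifth is lowest. For G minor-major seventh (G–Bb–D–F#) that is D.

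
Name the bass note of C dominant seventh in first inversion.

E

C dominant seventh is C–E–G–Bb. First inversion places the third in the bass: E.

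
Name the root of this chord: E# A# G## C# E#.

E#, A#, G##, C# are the tones of an A# minor-major seventh chord (A#–C#–E#–G##), making A# the root.

A#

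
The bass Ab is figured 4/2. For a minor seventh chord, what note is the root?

The figures 4/2 mean the seventh of the chord is in the bass. If Ab is the seventh of a minor seventh chord, the root is Bb (chord tones Bb–Db–F–Ab).

Bb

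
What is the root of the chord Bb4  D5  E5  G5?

Bb, D, E, G are the tones of an E half-diminished seventh chord (E–G–Bb–D), making E the root.

E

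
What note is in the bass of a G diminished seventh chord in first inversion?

The third of G diminished seventh (G–Bb–Db–Fb) is Bb; that is the bass in first inversion.

Bb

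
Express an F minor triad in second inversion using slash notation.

Fm/C

Second inversion of F minor has the fifth (C) in the bass. As a slash chord: Fm/C.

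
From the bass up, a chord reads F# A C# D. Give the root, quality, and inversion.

The distinct note names are F#, A, C#, D. Stacked in thirds they read D–F#–A–C#, which is a major seventh chord on D.
The lowest note is F#, the third of the chord, so this is first inversion (figured bass 6/5).

D major seventh, first inversion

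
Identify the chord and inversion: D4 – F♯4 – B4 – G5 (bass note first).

G major seventh, second inversion

Reducing to letter names: D, F#, B, G. These stack in thirds as G–B–D–F# — a G major seventh chord.
The lowest note is D, the fifth of the chord, so this is second inversion (figured bass 4/3).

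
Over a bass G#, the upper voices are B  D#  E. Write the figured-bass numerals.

6/5

The notes G#, B, D#, E stack in thirds as E–G#–B–D# — an E major seventh chord. The bass G# is the third, so this is first inversion: figured 6/5.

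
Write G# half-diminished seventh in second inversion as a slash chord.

G#ø7/D

Second inversion of G# half-diminished seventh has the fifth (D) in the bass. As a slash chord: G#ø7/D.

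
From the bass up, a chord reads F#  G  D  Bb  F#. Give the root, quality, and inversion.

Reducing to letter names: F#, G, D, Bb. These stack in thirds as G–Bb–D–F# — a G minor-major seventh chord.
The lowest note is F#, the seventh of the chord, so this is third inversion (figured bass 4/2).

G minor-major seventh, third inversion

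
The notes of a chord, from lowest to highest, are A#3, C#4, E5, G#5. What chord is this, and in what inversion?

Reducing to letter names: A#, C#, E, G#. These stack in thirds as A#–C#–E–G# — an A# half-diminished seventh chord.
The lowest note is A#, the root of the chord, so this is root position (figured bass 7).

A# half-diminished seventh, root position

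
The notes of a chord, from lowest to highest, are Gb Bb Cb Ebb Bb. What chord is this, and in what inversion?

Cb minor-major seventh, second inversion

The pitch classes Gb, Bb, Cb, Ebb arrange in thirds as Cb–Ebb–Gb–Bb: a Cb minor-major seventh chord.
With the fifth (Gb) in the bass, the chord is in second inversion (figured bass 4/3).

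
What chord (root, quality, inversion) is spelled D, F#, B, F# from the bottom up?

B minor, first inversion

The distinct note names are D, F#, B. Stacked in thirds they read B–D–F#, which is a minor triad on B.
D is the third of B minor; third in the bass means first inversion (figured bass 6).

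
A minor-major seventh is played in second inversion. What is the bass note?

E

A minor-major seventh is A–C–E–G#. Second inversion places the fifth in the bass: E.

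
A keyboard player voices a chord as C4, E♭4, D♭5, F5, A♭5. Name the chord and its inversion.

The pitch classes C, Eb, Db, F, Ab arrange in thirds as Db–F–Ab–C–Eb: a Db major ninth chord.
C is the seventh of Db major ninth; seventh in the bass means third inversion.

Db major ninth, third inversion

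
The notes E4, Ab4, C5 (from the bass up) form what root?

E, Ab, C are the tones of an Ab augmented triad (Ab–C–E), making Ab the root.

Ab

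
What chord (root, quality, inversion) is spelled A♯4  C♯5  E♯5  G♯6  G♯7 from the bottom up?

The distinct note names are A#, C#, E#, G#. Stacked in thirds they read A#–C#–E#–G#, which is a minor seventh chord on A#.
With the root (A#) in the bass, the chord is in root position (figured bass 7).

A# minor seventh, root position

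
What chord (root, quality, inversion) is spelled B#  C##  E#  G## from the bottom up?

The pitch classes B#, C##, E#, G## arrange in thirds as C##–E#–G##–B#: a C## minor seventh chord.
With the seventh (B#) in the bass, the chord is in third inversion (figured bass 4/2).

C## minor seventh, third inversion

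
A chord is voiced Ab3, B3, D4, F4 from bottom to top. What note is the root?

The distinct letter names are Ab, B, D, F. Arranged as a stack of thirds they read B–D–F–Ab, so B is the root (a B diminished seventh chord).

B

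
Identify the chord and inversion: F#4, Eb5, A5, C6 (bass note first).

F# diminished seventh, root position

The distinct note names are F#, Eb, A, C. Stacked in thirds they read F#–A–C–Eb, which is a diminished seventh chord on F#.
F# is the root of F# diminished seventh; root in the bass means root position (figured bass 7).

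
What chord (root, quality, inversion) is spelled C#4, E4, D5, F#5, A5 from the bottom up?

The distinct note names are C#, E, D, F#, A. Stacked in thirds they read D–F#–A–C#–E, which is a major ninth chord on D.
With the seventh (C#) in the bass, the chord is in third inversion.

D major ninth, third inversion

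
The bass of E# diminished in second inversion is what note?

B

E# diminished is E#–G#–B. Second inversion places the fifth in the bass: B.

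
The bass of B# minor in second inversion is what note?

B# minor is B#–D#–F##. Second inversion places the fifth in the bass: F##.

F##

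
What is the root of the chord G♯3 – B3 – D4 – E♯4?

G#, B, D, E# are the tones of an E# diminished seventh chord (E#–G#–B–D), making E# the root.

E#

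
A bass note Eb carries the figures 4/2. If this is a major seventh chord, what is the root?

The figures 4/2 mean the seventh of the chord is in the bass. If Eb is the seventh of a major seventh chord, the root is Fb (chord tones Fb–Ab–Cb–Eb).

Fb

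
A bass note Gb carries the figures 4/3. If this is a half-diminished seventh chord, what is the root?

C

The figures 4/3 mean the fifth of the chord is in the bass. If Gb is the fifth of a half-diminished seventh chord, the root is C (chord tones C–Eb–Gb–Bb).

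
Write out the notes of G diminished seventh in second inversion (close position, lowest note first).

Db, Fb, G, Bb

Spelling G diminished seventh: G–Bb–Db–Fb. In second inversion the fifth is bass, giving Db, Fb, G, Bb from the bottom.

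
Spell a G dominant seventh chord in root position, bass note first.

G, B, D, F

Spelling G dominant seventh: G–B–D–F. In root position the root is bass, giving G, B, D, F from the bottom.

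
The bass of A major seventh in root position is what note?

The root of A major seventh (A–C#–E–G#) is A; that is the bass in root position.

A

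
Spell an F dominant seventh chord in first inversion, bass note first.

A, C, Eb, F

Spelling F dominant seventh: F–A–C–Eb. In first inversion the third is bass, giving A, C, Eb, F from the bottom.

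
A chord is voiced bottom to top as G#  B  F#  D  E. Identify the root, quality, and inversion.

E dominant ninth, first inversion

The pitch classes G#, B, F#, D, E arrange in thirds as E–G#–B–D–F#: an E dominant ninth chord.
The lowest note is G#, the third of the chord, so this is first inversion.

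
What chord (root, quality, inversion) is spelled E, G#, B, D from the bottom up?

The pitch classes E, G#, B, D arrange in thirds as E–G#–B–D: an E dominant seventh chord.
The lowest note is E, the root of the chord, so this is root position (figured bass 7).

E dominant seventh, root position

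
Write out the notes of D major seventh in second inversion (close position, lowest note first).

The chord tones are D–F#–A–C#. With the fifth (A) lowest for second inversion: A, C#, D, F#.

A, C#, D, F#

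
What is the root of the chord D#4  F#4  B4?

The distinct letter names are D#, F#, B. Arranged as a stack of thirds they read B–D#–F#, so B is the root (a B major triad).

B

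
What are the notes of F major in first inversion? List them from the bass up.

The chord tones are F–A–C. With the third (A) lowest for first inversion: A, C, F.

A, C, F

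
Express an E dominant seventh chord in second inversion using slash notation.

Second inversion of E dominant seventh has the fifth (B) in the bass. As a slash chord: E7/B.

E7/B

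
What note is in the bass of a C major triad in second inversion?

G

In second inversion the fifth is lowest. For C major (C–E–G) that is G.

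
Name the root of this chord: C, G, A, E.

A

C, G, A, E are the tones of an A minor seventh chord (A–C–E–G), making A the root.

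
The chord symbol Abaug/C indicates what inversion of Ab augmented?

first inversion

Abaug/C means Ab augmented with C in the bass. C is the third of Ab augmented (Ab–C–E), so this is first inversion.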